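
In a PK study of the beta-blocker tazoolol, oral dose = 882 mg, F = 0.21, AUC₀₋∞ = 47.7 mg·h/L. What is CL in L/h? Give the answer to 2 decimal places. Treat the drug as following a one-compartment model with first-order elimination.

3.88 L/h

CL = F·Dose / AUC = 0.21 × 882 / 47.7 = 3.883 L/h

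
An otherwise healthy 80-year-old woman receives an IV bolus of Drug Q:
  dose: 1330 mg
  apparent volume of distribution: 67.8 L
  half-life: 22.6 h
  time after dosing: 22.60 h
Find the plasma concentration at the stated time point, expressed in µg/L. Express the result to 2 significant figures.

C₀ = Dose / Vd = 1330 / 67.8 = 19.62 mg/L
k = ln2 / t½ = 0.693147 / 22.6 = 0.03067 h⁻¹
t / t½ = 22.60 / 22.6 = 1 half-lives
C = C₀ × (1/2)^1 = 19.62 × 0.5000 = 9.810 mg/L
Convert: 9.810 mg/L × 1000 = 9810 µg/L

9800 µg/L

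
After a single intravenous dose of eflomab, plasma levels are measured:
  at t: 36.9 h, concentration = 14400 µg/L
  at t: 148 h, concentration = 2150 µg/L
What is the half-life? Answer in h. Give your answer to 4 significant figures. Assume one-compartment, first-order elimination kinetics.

k = ln(C₁/C₂) / (t₂ − t₁) = ln(14400/2150) / (148 − 36.9)
  = 1.902 / 111.1 = 0.01712 h⁻¹
t½ = ln2 / k = 0.693147 / 0.01712 = 40.49 h

40.49 h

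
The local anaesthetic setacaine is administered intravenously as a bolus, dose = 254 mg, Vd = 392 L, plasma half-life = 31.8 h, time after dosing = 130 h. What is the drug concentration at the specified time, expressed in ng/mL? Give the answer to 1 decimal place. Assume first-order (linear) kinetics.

C₀ = Dose / Vd = 254.0 / 392 = 0.6480 mg/L
k = ln2 / t½ = 0.693147 / 31.8 = 0.02180 h⁻¹
C = C₀ · e^(−k·t) = 0.6480 × e^(−0.02180 × 130)
  = 0.6480 × 0.05878 = 0.03809 mg/L
Convert: 0.03809 mg/L × 1000 = 38.09 ng/mL

38.1 ng/mL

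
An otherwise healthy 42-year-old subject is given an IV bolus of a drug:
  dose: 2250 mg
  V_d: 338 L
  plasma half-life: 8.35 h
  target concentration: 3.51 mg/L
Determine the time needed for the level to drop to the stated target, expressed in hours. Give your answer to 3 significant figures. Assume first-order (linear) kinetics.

7.71 h

C₀ = Dose / Vd = 2250 / 338 = 6.657 mg/L
k = ln2 / t½ = 0.693147 / 8.35 = 0.08301 h⁻¹
t = ln(C₀ / C) / k = ln(6.657 / 3.51) / 0.08301
  = ln(1.897) / 0.08301 = 0.6403 / 0.08301 = 7.714 h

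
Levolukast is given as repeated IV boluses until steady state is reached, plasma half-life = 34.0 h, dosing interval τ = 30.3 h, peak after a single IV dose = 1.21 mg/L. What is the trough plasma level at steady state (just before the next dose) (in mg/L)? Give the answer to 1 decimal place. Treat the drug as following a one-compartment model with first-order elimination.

k = ln2 / t½ = 0.693147 / 34.0 = 0.02039 h⁻¹
e^(−kτ) = e^(−0.02039 × 30.3) = 0.5391
Accumulation ratio R = 1 / (1 − e^(−kτ)) = 1 / (1 − 0.5391) = 2.170
Steady-state trough = C₀ × R × e^(−kτ) = 1.21 × 2.170 × 0.5391 = 1.416 mg/L

1.4 mg/L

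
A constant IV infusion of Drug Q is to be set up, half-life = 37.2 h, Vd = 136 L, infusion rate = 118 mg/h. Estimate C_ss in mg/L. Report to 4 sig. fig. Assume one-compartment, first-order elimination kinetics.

k = ln2 / t½ = 0.693147 / 37.2 = 0.01863 h⁻¹
CL = k × Vd = 0.01863 × 136 = 2.534 L/h
At steady state Css = R₀ / CL = 118 / 2.534 = 46.57 mg/L

46.57 mg/L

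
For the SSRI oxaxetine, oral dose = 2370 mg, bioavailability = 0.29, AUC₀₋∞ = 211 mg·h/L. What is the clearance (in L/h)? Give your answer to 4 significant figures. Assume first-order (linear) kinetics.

CL = F·Dose / AUC = 0.29 × 2370 / 211 = 3.257 L/h

3.257 L/h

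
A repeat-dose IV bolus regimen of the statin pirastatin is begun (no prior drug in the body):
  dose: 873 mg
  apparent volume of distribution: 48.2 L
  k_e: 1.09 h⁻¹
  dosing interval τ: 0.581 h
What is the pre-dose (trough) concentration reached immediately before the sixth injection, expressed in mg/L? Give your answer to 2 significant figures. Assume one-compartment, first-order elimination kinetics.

20 mg/L

C₀ per dose = Dose / Vd = 873 / 48.2 = 18.11 mg/L
Fraction remaining after one interval: r = e^(−kτ) = e^(−1.090 × 0.581) = 0.5308
Before dose 6, 5 doses have been given (aged 1τ, 2τ, 3τ, 4τ, 5τ).
C_trough = C₀ × (r + r² + … + r^5) = C₀ × r(1−r^5)/(1−r)
        = 18.11 × 0.5308 × (1 − 0.04214) / (1 − 0.5308) = 19.62 mg/L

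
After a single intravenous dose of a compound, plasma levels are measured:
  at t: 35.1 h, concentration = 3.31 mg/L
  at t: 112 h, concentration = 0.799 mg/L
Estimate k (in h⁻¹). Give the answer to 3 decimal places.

k = ln(C₁/C₂) / (t₂ − t₁) = ln(3.31/0.799) / (112 − 35.1)
  = 1.421 / 76.90 = 0.01848 h⁻¹

0.018 h⁻¹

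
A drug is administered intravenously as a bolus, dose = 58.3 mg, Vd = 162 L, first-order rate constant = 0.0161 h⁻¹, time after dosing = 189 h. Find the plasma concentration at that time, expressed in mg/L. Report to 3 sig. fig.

0.0172 mg/L

C₀ = Dose / Vd = 58.30 / 162 = 0.3599 mg/L
C = C₀ · e^(−k·t) = 0.3599 × e^(−0.01610 × 189)
  = 0.3599 × 0.04770 = 0.01717 mg/L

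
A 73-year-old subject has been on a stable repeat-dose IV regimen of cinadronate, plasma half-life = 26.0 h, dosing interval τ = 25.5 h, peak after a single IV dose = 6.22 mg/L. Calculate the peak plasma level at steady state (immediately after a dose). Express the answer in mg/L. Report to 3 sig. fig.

12.6 mg/L

k = ln2 / t½ = 0.693147 / 26.0 = 0.02666 h⁻¹
e^(−kτ) = e^(−0.02666 × 25.5) = 0.5067
Accumulation ratio R = 1 / (1 − e^(−kτ)) = 1 / (1 − 0.5067) = 2.027
Steady-state peak = C₀ × R = 6.22 × 2.027 = 12.61 mg/L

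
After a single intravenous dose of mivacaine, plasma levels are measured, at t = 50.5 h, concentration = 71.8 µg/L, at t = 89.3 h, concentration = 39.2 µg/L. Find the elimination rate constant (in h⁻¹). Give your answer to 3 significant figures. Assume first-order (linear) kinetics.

0.0156 h⁻¹

k = ln(C₁/C₂) / (t₂ − t₁) = ln(71.8/39.2) / (89.3 − 50.5)
  = 0.6052 / 38.80 = 0.01560 h⁻¹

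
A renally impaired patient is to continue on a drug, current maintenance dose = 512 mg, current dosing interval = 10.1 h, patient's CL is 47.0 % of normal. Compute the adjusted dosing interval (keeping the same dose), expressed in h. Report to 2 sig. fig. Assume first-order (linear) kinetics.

To keep the same average steady-state level, dosing rate must scale with clearance.
CL ratio = 47.0 / 100 = 0.4700
New interval (same dose) = 10.1 / 0.4700 = 21.49 h

21 h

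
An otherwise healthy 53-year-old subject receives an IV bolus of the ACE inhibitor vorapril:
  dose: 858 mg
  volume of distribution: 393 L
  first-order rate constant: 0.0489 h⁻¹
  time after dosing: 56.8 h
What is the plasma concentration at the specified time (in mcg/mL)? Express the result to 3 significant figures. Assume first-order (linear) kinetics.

0.136 mcg/mL

C₀ = Dose / Vd = 858.0 / 393 = 2.183 mg/L
C = C₀ · e^(−k·t) = 2.183 × e^(−0.04890 × 56.8)
  = 2.183 × 0.06219 = 0.1358 mg/L
(0.1358 mg/L = 0.1358 mcg/mL)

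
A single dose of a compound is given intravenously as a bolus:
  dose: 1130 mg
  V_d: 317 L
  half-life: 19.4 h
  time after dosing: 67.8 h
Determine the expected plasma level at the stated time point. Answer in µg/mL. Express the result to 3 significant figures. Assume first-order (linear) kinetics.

C₀ = Dose / Vd = 1130 / 317 = 3.565 mg/L
k = ln2 / t½ = 0.693147 / 19.4 = 0.03573 h⁻¹
C = C₀ · e^(−k·t) = 3.565 × e^(−0.03573 × 67.8)
  = 3.565 × 0.08870 = 0.3162 mg/L
(0.3162 mg/L = 0.3162 µg/mL)

0.316 µg/mL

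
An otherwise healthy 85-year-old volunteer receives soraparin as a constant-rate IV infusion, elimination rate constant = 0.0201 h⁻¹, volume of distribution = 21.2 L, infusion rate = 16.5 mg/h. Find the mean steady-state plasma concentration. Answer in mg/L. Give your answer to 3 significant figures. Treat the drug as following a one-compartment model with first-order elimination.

38.7 mg/L

CL = k × Vd = 0.02010 × 21.2 = 0.4261 L/h
At steady state Css = R₀ / CL = 16.5 / 0.4261 = 38.72 mg/L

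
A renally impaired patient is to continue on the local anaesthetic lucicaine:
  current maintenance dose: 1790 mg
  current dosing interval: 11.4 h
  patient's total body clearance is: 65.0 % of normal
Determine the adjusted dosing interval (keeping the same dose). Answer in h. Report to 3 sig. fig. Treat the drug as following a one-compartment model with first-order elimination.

17.5 h

To keep the same average steady-state level, dosing rate must scale with clearance.
CL ratio = 65.0 / 100 = 0.6500
New interval (same dose) = 11.4 / 0.6500 = 17.54 h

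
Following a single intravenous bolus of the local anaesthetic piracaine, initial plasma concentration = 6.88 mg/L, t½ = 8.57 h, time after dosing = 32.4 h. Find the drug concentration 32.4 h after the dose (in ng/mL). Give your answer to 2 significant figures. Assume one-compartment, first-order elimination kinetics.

k = ln2 / t½ = 0.693147 / 8.57 = 0.08088 h⁻¹
C = C₀ · e^(−k·t) = 6.880 × e^(−0.08088 × 32.4)
  = 6.880 × 0.07277 = 0.5007 mg/L
Convert: 0.5007 mg/L × 1000 = 500.7 ng/mL

500 ng/mL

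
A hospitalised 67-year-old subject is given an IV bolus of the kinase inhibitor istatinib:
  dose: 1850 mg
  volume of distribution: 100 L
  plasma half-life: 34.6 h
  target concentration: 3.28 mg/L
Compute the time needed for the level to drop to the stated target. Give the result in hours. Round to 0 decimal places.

C₀ = Dose / Vd = 1850 / 100 = 18.50 mg/L
k = ln2 / t½ = 0.693147 / 34.6 = 0.02003 h⁻¹
t = ln(C₀ / C) / k = ln(18.50 / 3.28) / 0.02003
  = ln(5.640) / 0.02003 = 1.730 / 0.02003 = 86.37 h

86 h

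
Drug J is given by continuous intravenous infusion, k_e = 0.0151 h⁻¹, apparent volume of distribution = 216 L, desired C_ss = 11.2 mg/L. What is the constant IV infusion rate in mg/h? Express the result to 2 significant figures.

CL = k × Vd = 0.01510 × 216 = 3.262 L/h
At steady state, infusion rate R₀ = Css × CL = 11.2 × 3.262 = 36.53 mg/h

37 mg/h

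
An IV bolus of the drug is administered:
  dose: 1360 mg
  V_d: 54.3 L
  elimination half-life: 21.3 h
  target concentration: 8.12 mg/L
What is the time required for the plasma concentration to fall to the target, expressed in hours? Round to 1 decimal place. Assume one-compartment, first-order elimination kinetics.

34.6 h

C₀ = Dose / Vd = 1360 / 54.3 = 25.05 mg/L
k = ln2 / t½ = 0.693147 / 21.3 = 0.03254 h⁻¹
t = ln(C₀ / C) / k = ln(25.05 / 8.12) / 0.03254
  = ln(3.085) / 0.03254 = 1.127 / 0.03254 = 34.63 h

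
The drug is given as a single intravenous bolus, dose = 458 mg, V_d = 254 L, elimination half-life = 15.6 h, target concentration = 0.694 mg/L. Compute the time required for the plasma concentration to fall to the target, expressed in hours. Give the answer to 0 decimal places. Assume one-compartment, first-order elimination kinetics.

21 h

C₀ = Dose / Vd = 458.0 / 254 = 1.803 mg/L
k = ln2 / t½ = 0.693147 / 15.6 = 0.04443 h⁻¹
t = ln(C₀ / C) / k = ln(1.803 / 0.694) / 0.04443
  = ln(2.598) / 0.04443 = 0.9547 / 0.04443 = 21.49 h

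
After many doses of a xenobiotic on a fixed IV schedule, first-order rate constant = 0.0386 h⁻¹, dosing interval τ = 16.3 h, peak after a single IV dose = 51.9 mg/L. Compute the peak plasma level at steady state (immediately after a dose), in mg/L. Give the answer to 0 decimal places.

111 mg/L

e^(−kτ) = e^(−0.03860 × 16.3) = 0.5330
Accumulation ratio R = 1 / (1 − e^(−kτ)) = 1 / (1 − 0.5330) = 2.141
Steady-state peak = C₀ × R = 51.9 × 2.141 = 111.1 mg/L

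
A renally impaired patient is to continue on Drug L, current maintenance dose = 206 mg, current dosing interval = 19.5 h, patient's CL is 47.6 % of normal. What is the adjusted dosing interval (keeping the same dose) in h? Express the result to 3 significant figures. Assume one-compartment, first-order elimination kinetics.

To keep the same average steady-state level, dosing rate must scale with clearance.
CL ratio = 47.6 / 100 = 0.4760
New interval (same dose) = 19.5 / 0.4760 = 40.97 h

41.0 h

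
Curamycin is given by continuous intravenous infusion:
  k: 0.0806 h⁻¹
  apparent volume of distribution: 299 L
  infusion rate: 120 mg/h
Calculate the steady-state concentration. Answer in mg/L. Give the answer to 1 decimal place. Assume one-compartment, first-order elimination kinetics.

5.0 mg/L

CL = k × Vd = 0.08060 × 299 = 24.10 L/h
At steady state Css = R₀ / CL = 120 / 24.10 = 4.979 mg/L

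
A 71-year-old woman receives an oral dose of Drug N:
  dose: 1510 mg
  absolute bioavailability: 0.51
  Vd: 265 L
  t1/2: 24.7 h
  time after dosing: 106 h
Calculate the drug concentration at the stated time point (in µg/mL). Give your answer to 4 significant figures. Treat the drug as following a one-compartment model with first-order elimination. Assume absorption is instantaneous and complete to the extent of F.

Amount reaching circulation = F × Dose = 0.51 × 1510 = 770.1 mg
C₀ = F·Dose / Vd = 770.1 / 265 = 2.906 mg/L
k = ln2 / t½ = 0.693147 / 24.7 = 0.02806 h⁻¹
C = C₀ · e^(−k·t) = 2.906 × e^(−0.02806 × 106)
  = 2.906 × 0.05108 = 0.1484 mg/L
(0.1484 mg/L = 0.1484 µg/mL)

0.1484 µg/mL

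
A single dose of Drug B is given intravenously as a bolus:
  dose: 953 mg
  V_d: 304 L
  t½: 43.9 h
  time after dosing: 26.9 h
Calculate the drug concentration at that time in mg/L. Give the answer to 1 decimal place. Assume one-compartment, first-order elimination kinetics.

C₀ = Dose / Vd = 953.0 / 304 = 3.135 mg/L
k = ln2 / t½ = 0.693147 / 43.9 = 0.01579 h⁻¹
C = C₀ · e^(−k·t) = 3.135 × e^(−0.01579 × 26.9)
  = 3.135 × 0.6539 = 2.050 mg/L

2.1 mg/L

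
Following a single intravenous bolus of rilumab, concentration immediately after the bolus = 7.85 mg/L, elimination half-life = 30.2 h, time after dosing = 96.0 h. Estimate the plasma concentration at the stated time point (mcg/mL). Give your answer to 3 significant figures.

k = ln2 / t½ = 0.693147 / 30.2 = 0.02295 h⁻¹
C = C₀ · e^(−k·t) = 7.850 × e^(−0.02295 × 96.0)
  = 7.850 × 0.1104 = 0.8666 mg/L
(0.8666 mg/L = 0.8666 mcg/mL)

0.867 mcg/mL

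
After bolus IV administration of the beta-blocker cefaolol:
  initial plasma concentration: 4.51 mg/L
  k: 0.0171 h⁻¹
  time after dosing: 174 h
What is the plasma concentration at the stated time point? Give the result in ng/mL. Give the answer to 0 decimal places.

230 ng/mL

C = C₀ · e^(−k·t) = 4.510 × e^(−0.01710 × 174)
  = 4.510 × 0.05103 = 0.2301 mg/L
Convert: 0.2301 mg/L × 1000 = 230.1 ng/mL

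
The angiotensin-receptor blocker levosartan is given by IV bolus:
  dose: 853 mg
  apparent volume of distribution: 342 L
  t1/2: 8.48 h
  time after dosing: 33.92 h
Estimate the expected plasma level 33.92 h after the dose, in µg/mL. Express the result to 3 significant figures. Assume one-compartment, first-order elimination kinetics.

0.156 µg/mL

C₀ = Dose / Vd = 853.0 / 342 = 2.494 mg/L
k = ln2 / t½ = 0.693147 / 8.48 = 0.08174 h⁻¹
t / t½ = 33.92 / 8.48 = 4 half-lives
C = C₀ × (1/2)^4 = 2.494 × 0.06250 = 0.1559 mg/L
(0.1559 mg/L = 0.1559 µg/mL)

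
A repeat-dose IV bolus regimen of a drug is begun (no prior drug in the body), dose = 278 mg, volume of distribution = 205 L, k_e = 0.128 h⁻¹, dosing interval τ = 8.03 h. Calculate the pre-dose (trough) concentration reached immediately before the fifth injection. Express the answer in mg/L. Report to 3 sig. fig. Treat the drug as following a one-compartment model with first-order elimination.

0.743 mg/L

C₀ per dose = Dose / Vd = 278 / 205 = 1.356 mg/L
Fraction remaining after one interval: r = e^(−kτ) = e^(−0.1280 × 8.03) = 0.3578
Before dose 5, 4 doses have been given (aged 1τ, 2τ, 3τ, 4τ).
C_trough = C₀ × (r + r² + … + r^4) = C₀ × r(1−r^4)/(1−r)
        = 1.356 × 0.3578 × (1 − 0.01639) / (1 − 0.3578) = 0.7431 mg/L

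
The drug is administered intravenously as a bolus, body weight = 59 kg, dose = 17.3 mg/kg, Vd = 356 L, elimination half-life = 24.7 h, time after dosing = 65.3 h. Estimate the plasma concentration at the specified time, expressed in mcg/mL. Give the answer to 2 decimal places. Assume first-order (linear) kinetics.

Total dose = 17.3 × 59 = 1021 mg
C₀ = Dose / Vd = 1021 / 356 = 2.868 mg/L
k = ln2 / t½ = 0.693147 / 24.7 = 0.02806 h⁻¹
C = C₀ · e^(−k·t) = 2.868 × e^(−0.02806 × 65.3)
  = 2.868 × 0.1600 = 0.4589 mg/L
(0.4589 mg/L = 0.4589 mcg/mL)

0.46 mcg/mL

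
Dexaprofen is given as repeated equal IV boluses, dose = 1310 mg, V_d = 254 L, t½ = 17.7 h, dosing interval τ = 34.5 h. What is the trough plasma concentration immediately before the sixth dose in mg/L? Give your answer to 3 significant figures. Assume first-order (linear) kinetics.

1.80 mg/L

C₀ per dose = Dose / Vd = 1310 / 254 = 5.157 mg/L
k = ln2 / t½ = 0.693147 / 17.7 = 0.03916 h⁻¹
Fraction remaining after one interval: r = e^(−kτ) = e^(−0.03916 × 34.5) = 0.2590
Before dose 6, 5 doses have been given (aged 1τ, 2τ, 3τ, 4τ, 5τ).
C_trough = C₀ × (r + r² + … + r^5) = C₀ × r(1−r^5)/(1−r)
        = 5.157 × 0.2590 × (1 − 0.001165) / (1 − 0.2590) = 1.800 mg/L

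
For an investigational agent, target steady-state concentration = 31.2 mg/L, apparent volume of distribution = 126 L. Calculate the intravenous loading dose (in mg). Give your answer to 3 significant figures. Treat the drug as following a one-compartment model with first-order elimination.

3930 mg

LD = Css × Vd = 31.2 × 126 = 3931 mg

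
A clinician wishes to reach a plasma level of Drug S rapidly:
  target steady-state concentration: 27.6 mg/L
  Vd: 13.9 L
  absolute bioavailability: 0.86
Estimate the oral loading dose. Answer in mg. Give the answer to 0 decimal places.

446 mg

LD = Css × Vd / F = 27.6 × 13.9 / 0.86 = 446.1 mg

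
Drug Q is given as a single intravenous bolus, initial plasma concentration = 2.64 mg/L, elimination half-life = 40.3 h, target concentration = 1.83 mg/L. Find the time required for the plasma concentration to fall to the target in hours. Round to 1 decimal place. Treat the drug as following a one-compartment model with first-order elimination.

k = ln2 / t½ = 0.693147 / 40.3 = 0.01720 h⁻¹
t = ln(C₀ / C) / k = ln(2.640 / 1.83) / 0.01720
  = ln(1.443) / 0.01720 = 0.3667 / 0.01720 = 21.32 h

21.3 h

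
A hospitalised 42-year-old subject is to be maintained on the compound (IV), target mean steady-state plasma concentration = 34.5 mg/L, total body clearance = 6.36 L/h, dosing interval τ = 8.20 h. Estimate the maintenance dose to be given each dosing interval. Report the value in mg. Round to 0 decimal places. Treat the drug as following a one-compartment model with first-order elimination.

1799 mg

At steady state, Dose/τ = Css × CL.
Dose = Css × CL × τ = 34.5 × 6.360 × 8.20 = 1799 mg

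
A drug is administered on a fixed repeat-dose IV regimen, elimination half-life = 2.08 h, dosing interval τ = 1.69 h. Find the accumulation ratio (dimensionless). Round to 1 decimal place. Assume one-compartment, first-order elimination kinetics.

2.3

k = ln2 / t½ = 0.693147 / 2.08 = 0.3332 h⁻¹
e^(−kτ) = e^(−0.3332 × 1.69) = 0.5694
Accumulation ratio R = 1 / (1 − e^(−kτ)) = 1 / (1 − 0.5694) = 2.322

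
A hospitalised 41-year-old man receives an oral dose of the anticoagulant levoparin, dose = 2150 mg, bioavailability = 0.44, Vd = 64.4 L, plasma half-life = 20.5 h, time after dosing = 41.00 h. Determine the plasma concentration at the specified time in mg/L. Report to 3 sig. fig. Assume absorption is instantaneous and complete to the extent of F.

3.67 mg/L

Amount reaching circulation = F × Dose = 0.44 × 2150 = 946.0 mg
C₀ = F·Dose / Vd = 946.0 / 64.4 = 14.69 mg/L
k = ln2 / t½ = 0.693147 / 20.5 = 0.03381 h⁻¹
t / t½ = 41.00 / 20.5 = 2 half-lives
C = C₀ × (1/2)^2 = 14.69 × 0.2500 = 3.673 mg/L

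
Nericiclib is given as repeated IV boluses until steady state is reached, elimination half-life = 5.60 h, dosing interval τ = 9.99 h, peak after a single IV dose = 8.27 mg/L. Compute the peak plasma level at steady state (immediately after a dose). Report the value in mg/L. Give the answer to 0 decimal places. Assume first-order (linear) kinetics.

12 mg/L

k = ln2 / t½ = 0.693147 / 5.60 = 0.1238 h⁻¹
e^(−kτ) = e^(−0.1238 × 9.99) = 0.2903
Accumulation ratio R = 1 / (1 − e^(−kτ)) = 1 / (1 − 0.2903) = 1.409
Steady-state peak = C₀ × R = 8.27 × 1.409 = 11.65 mg/L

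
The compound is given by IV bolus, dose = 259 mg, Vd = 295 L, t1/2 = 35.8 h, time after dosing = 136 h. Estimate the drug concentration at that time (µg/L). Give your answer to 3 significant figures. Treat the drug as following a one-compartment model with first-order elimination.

63.1 µg/L

C₀ = Dose / Vd = 259.0 / 295 = 0.8780 mg/L
k = ln2 / t½ = 0.693147 / 35.8 = 0.01936 h⁻¹
C = C₀ · e^(−k·t) = 0.8780 × e^(−0.01936 × 136)
  = 0.8780 × 0.07187 = 0.06310 mg/L
Convert: 0.06310 mg/L × 1000 = 63.10 µg/L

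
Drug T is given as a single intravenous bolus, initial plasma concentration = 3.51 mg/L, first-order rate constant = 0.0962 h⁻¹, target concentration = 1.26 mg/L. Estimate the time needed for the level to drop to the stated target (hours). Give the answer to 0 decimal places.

t = ln(C₀ / C) / k = ln(3.510 / 1.26) / 0.09620
  = ln(2.786) / 0.09620 = 1.025 / 0.09620 = 10.65 h

11 h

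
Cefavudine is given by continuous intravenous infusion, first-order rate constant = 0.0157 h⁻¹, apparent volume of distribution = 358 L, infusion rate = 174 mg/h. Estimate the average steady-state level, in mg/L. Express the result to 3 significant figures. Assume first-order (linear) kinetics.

CL = k × Vd = 0.01570 × 358 = 5.621 L/h
At steady state Css = R₀ / CL = 174 / 5.621 = 30.96 mg/L

31.0 mg/L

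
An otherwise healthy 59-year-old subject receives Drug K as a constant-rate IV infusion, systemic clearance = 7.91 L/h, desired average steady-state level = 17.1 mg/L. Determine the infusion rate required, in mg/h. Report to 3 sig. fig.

At steady state, infusion rate R₀ = Css × CL = 17.1 × 7.910 = 135.3 mg/h

135 mg/h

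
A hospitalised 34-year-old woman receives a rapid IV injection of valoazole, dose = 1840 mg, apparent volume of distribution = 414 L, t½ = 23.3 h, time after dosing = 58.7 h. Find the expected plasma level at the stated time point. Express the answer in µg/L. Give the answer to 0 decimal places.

C₀ = Dose / Vd = 1840 / 414 = 4.444 mg/L
k = ln2 / t½ = 0.693147 / 23.3 = 0.02975 h⁻¹
C = C₀ · e^(−k·t) = 4.444 × e^(−0.02975 × 58.7)
  = 4.444 × 0.1744 = 0.7750 mg/L
Convert: 0.7750 mg/L × 1000 = 775.0 µg/L

775 µg/L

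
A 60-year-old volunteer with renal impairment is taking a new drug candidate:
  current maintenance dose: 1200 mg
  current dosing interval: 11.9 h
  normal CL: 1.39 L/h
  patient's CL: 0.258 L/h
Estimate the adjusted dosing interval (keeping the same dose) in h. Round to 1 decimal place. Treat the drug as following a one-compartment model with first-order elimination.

64.1 h

To keep the same average steady-state level, dosing rate must scale with clearance.
CL ratio = 0.258 / 1.39 = 0.1856
New interval (same dose) = 11.9 / 0.1856 = 64.12 h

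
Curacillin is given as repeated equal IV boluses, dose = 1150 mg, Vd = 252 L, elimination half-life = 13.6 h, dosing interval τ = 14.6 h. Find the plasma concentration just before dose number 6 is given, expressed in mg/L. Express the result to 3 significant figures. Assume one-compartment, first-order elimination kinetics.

4.03 mg/L

C₀ per dose = Dose / Vd = 1150 / 252 = 4.563 mg/L
k = ln2 / t½ = 0.693147 / 13.6 = 0.05097 h⁻¹
Fraction remaining after one interval: r = e^(−kτ) = e^(−0.05097 × 14.6) = 0.4751
Before dose 6, 5 doses have been given (aged 1τ, 2τ, 3τ, 4τ, 5τ).
C_trough = C₀ × (r + r² + … + r^5) = C₀ × r(1−r^5)/(1−r)
        = 4.563 × 0.4751 × (1 − 0.02421) / (1 − 0.4751) = 4.030 mg/L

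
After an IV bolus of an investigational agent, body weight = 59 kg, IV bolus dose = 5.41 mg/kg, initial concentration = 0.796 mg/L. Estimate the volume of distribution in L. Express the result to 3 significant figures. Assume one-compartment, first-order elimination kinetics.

Dose = 5.41 × 59 = 319.2 mg
Vd = Dose / C₀ = 319.2 / 0.796 = 401.0 L

401 L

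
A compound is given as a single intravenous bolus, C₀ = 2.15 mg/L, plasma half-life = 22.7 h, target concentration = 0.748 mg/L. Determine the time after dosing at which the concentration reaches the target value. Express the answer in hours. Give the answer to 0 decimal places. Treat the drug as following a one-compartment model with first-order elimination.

35 h

k = ln2 / t½ = 0.693147 / 22.7 = 0.03054 h⁻¹
t = ln(C₀ / C) / k = ln(2.150 / 0.748) / 0.03054
  = ln(2.874) / 0.03054 = 1.056 / 0.03054 = 34.58 h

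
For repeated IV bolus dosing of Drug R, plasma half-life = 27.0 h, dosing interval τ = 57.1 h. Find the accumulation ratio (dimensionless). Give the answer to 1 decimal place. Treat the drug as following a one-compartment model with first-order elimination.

k = ln2 / t½ = 0.693147 / 27.0 = 0.02567 h⁻¹
e^(−kτ) = e^(−0.02567 × 57.1) = 0.2309
Accumulation ratio R = 1 / (1 − e^(−kτ)) = 1 / (1 − 0.2309) = 1.300

1.3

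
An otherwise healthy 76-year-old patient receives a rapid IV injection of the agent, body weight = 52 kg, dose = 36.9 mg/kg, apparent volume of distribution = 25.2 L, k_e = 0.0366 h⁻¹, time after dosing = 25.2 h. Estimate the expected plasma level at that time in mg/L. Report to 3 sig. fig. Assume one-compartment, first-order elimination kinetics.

Total dose = 36.9 × 52 = 1919 mg
C₀ = Dose / Vd = 1919 / 25.2 = 76.15 mg/L
C = C₀ · e^(−k·t) = 76.15 × e^(−0.03660 × 25.2)
  = 76.15 × 0.3976 = 30.28 mg/L

30.3 mg/L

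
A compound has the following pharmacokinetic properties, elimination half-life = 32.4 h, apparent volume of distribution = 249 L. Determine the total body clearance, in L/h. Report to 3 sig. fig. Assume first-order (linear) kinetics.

k = ln2 / t½ = 0.693147 / 32.4 = 0.02139 h⁻¹
CL = k × Vd = 0.02139 × 249 = 5.326 L/h

5.33 L/h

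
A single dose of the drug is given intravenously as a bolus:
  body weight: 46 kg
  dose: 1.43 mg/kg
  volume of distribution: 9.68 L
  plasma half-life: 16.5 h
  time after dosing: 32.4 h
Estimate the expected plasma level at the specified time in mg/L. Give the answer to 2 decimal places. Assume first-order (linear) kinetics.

1.74 mg/L

Total dose = 1.43 × 46 = 65.78 mg
C₀ = Dose / Vd = 65.78 / 9.68 = 6.795 mg/L
k = ln2 / t½ = 0.693147 / 16.5 = 0.04201 h⁻¹
C = C₀ · e^(−k·t) = 6.795 × e^(−0.04201 × 32.4)
  = 6.795 × 0.2564 = 1.742 mg/L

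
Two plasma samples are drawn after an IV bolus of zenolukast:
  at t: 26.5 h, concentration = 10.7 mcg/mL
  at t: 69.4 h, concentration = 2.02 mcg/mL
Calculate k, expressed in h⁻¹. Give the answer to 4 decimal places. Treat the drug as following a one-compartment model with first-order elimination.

k = ln(C₁/C₂) / (t₂ − t₁) = ln(10.7/2.02) / (69.4 − 26.5)
  = 1.667 / 42.90 = 0.03886 h⁻¹

0.0389 h⁻¹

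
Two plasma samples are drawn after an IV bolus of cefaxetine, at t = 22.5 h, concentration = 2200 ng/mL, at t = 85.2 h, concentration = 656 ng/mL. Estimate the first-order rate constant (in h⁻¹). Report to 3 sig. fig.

0.0193 h⁻¹

k = ln(C₁/C₂) / (t₂ − t₁) = ln(2200/656) / (85.2 − 22.5)
  = 1.210 / 62.70 = 0.01930 h⁻¹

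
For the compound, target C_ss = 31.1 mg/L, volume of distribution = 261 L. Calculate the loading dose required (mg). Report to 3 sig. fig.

8120 mg

LD = Css × Vd = 31.1 × 261 = 8117 mg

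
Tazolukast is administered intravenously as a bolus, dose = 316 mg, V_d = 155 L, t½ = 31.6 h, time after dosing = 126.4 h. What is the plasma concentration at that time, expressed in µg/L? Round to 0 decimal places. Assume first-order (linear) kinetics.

C₀ = Dose / Vd = 316.0 / 155 = 2.039 mg/L
k = ln2 / t½ = 0.693147 / 31.6 = 0.02194 h⁻¹
t / t½ = 126.4 / 31.6 = 4 half-lives
C = C₀ × (1/2)^4 = 2.039 × 0.06250 = 0.1274 mg/L
Convert: 0.1274 mg/L × 1000 = 127.4 µg/L

127 µg/L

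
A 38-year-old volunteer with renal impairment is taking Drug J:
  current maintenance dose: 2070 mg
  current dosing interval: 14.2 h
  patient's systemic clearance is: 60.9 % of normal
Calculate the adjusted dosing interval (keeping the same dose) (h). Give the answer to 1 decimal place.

23.3 h

To keep the same average steady-state level, dosing rate must scale with clearance.
CL ratio = 60.9 / 100 = 0.6090
New interval (same dose) = 14.2 / 0.6090 = 23.32 h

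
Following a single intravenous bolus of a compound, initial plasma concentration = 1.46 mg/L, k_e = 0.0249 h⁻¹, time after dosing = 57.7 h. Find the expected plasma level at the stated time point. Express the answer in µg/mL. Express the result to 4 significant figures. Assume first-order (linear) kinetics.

0.3470 µg/mL

C = C₀ · e^(−k·t) = 1.460 × e^(−0.02490 × 57.7)
  = 1.460 × 0.2377 = 0.3470 mg/L
(0.3470 mg/L = 0.3470 µg/mL)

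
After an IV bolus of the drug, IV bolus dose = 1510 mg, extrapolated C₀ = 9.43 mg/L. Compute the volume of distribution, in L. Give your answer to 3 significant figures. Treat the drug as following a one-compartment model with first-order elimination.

Vd = Dose / C₀ = 1510 / 9.43 = 160.1 L

160 L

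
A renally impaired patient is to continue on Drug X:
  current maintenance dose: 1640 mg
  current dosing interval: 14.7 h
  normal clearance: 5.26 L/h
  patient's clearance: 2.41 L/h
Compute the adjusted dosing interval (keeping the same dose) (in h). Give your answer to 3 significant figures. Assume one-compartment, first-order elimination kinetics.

32.1 h

To keep the same average steady-state level, dosing rate must scale with clearance.
CL ratio = 2.41 / 5.26 = 0.4582
New interval (same dose) = 14.7 / 0.4582 = 32.08 h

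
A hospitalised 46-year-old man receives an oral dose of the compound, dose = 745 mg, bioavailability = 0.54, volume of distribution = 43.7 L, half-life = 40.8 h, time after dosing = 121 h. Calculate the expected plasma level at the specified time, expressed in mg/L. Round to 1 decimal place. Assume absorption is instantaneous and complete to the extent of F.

1.2 mg/L

Amount reaching circulation = F × Dose = 0.54 × 745.0 = 402.3 mg
C₀ = F·Dose / Vd = 402.3 / 43.7 = 9.206 mg/L
k = ln2 / t½ = 0.693147 / 40.8 = 0.01699 h⁻¹
C = C₀ · e^(−k·t) = 9.206 × e^(−0.01699 × 121)
  = 9.206 × 0.1280 = 1.178 mg/L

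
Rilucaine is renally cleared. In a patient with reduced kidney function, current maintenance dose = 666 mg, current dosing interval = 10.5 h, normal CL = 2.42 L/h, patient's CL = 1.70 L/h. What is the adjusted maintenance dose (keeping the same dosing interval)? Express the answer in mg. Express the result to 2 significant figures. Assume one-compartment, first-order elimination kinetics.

To keep the same average steady-state level, dosing rate must scale with clearance.
CL ratio = 1.70 / 2.42 = 0.7025
New dose (same interval) = 666 × 0.7025 = 467.9 mg

470 mg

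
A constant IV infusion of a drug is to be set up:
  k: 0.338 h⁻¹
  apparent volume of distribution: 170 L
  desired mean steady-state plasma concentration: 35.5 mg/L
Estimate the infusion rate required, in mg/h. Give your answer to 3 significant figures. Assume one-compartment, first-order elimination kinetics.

2040 mg/h

CL = k × Vd = 0.3380 × 170 = 57.46 L/h
At steady state, infusion rate R₀ = Css × CL = 35.5 × 57.46 = 2040 mg/h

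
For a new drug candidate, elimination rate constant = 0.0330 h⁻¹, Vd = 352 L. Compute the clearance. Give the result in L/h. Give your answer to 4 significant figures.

11.62 L/h

CL = k × Vd = 0.0330 × 352 = 11.62 L/h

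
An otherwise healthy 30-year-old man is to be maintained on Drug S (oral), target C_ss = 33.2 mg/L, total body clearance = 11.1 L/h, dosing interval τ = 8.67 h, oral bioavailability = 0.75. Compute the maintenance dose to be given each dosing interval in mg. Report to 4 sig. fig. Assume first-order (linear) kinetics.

At steady state, F × (Dose/τ) = Css × CL.
Dose = Css × CL × τ / F = 33.2 × 11.10 × 8.67 / 0.75 = 4260 mg

4260 mg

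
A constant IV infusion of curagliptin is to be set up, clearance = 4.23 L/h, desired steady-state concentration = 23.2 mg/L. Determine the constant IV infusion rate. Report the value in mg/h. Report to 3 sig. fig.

98.1 mg/h

At steady state, infusion rate R₀ = Css × CL = 23.2 × 4.230 = 98.14 mg/h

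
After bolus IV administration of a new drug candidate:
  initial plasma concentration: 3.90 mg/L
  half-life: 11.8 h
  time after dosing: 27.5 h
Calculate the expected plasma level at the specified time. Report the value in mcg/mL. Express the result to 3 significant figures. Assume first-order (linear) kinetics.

0.775 mcg/mL

k = ln2 / t½ = 0.693147 / 11.8 = 0.05874 h⁻¹
C = C₀ · e^(−k·t) = 3.900 × e^(−0.05874 × 27.5)
  = 3.900 × 0.1988 = 0.7753 mg/L
(0.7753 mg/L = 0.7753 mcg/mL)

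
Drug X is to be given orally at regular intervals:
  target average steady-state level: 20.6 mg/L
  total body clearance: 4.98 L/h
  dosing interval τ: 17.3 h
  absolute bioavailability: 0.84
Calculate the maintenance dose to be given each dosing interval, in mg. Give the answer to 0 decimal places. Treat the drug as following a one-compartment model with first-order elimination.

At steady state, F × (Dose/τ) = Css × CL.
Dose = Css × CL × τ / F = 20.6 × 4.980 × 17.3 / 0.84 = 2113 mg

2113 mg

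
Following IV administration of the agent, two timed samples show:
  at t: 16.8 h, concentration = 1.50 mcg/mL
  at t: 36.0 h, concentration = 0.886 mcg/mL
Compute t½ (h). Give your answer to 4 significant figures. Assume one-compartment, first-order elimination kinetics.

k = ln(C₁/C₂) / (t₂ − t₁) = ln(1.50/0.886) / (36.0 − 16.8)
  = 0.5265 / 19.20 = 0.02742 h⁻¹
t½ = ln2 / k = 0.693147 / 0.02742 = 25.28 h

25.28 h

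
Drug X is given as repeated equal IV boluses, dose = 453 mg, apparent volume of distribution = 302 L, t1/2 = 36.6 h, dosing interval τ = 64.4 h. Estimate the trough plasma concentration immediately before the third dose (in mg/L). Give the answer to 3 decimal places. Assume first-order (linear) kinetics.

0.574 mg/L

C₀ per dose = Dose / Vd = 453 / 302 = 1.500 mg/L
k = ln2 / t½ = 0.693147 / 36.6 = 0.01894 h⁻¹
Fraction remaining after one interval: r = e^(−kτ) = e^(−0.01894 × 64.4) = 0.2953
Before dose 3, 2 doses have been given (aged 1τ, 2τ).
C_trough = C₀ × (r + r²) = 1.500 × (0.2953 + 0.08720) = 0.5738 mg/L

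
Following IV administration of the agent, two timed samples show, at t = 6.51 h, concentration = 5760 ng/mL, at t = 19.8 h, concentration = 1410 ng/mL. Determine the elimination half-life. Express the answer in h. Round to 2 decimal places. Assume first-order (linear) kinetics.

k = ln(C₁/C₂) / (t₂ − t₁) = ln(5760/1410) / (19.8 − 6.51)
  = 1.407 / 13.29 = 0.1059 h⁻¹
t½ = ln2 / k = 0.693147 / 0.1059 = 6.545 h

6.55 h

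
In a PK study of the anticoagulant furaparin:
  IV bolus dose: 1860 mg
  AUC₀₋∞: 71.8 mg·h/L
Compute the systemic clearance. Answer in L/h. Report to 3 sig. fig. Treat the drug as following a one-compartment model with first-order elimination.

25.9 L/h

CL = Dose / AUC = 1860 / 71.8 = 25.91 L/h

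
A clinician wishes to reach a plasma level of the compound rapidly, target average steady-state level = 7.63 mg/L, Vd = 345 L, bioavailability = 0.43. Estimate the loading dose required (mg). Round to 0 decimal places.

LD = Css × Vd / F = 7.63 × 345 / 0.43 = 6122 mg

6122 mg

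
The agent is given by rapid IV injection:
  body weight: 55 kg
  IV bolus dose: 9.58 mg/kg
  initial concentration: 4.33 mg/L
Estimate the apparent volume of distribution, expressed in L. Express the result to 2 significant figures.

Dose = 9.58 × 55 = 526.9 mg
Vd = Dose / C₀ = 526.9 / 4.33 = 121.7 L

120 L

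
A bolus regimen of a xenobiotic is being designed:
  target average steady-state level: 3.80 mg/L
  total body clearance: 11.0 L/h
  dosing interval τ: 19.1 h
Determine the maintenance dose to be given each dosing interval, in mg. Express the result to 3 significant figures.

798 mg

At steady state, Dose/τ = Css × CL.
Dose = Css × CL × τ = 3.80 × 11.00 × 19.1 = 798.4 mg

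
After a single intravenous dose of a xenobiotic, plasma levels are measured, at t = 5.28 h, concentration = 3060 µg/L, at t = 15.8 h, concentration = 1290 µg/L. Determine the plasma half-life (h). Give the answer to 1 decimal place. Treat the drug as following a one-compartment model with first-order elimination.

8.4 h

k = ln(C₁/C₂) / (t₂ − t₁) = ln(3060/1290) / (15.8 − 5.28)
  = 0.8638 / 10.52 = 0.08211 h⁻¹
t½ = ln2 / k = 0.693147 / 0.08211 = 8.442 h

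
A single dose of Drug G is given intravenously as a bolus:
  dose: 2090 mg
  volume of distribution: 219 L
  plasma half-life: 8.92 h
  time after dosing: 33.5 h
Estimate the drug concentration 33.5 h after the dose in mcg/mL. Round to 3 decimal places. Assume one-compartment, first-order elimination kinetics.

0.707 mcg/mL

C₀ = Dose / Vd = 2090 / 219 = 9.543 mg/L
k = ln2 / t½ = 0.693147 / 8.92 = 0.07771 h⁻¹
C = C₀ · e^(−k·t) = 9.543 × e^(−0.07771 × 33.5)
  = 9.543 × 0.07403 = 0.7065 mg/L
(0.7065 mg/L = 0.7065 mcg/mL)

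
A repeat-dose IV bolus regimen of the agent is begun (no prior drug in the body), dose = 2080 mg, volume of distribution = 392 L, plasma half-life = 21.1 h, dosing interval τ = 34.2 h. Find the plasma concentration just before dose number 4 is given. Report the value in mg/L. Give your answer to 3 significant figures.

2.47 mg/L

C₀ per dose = Dose / Vd = 2080 / 392 = 5.306 mg/L
k = ln2 / t½ = 0.693147 / 21.1 = 0.03285 h⁻¹
Fraction remaining after one interval: r = e^(−kτ) = e^(−0.03285 × 34.2) = 0.3251
Before dose 4, 3 doses have been given (aged 1τ, 2τ, 3τ).
C_trough = C₀ × (r + r² + … + r^3) = C₀ × r(1−r^3)/(1−r)
        = 5.306 × 0.3251 × (1 − 0.03436) / (1 − 0.3251) = 2.468 mg/L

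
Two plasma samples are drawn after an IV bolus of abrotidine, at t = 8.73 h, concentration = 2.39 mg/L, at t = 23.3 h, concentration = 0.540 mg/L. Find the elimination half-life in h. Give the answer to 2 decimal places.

6.79 h

k = ln(C₁/C₂) / (t₂ − t₁) = ln(2.39/0.540) / (23.3 − 8.73)
  = 1.487 / 14.57 = 0.1021 h⁻¹
t½ = ln2 / k = 0.693147 / 0.1021 = 6.789 h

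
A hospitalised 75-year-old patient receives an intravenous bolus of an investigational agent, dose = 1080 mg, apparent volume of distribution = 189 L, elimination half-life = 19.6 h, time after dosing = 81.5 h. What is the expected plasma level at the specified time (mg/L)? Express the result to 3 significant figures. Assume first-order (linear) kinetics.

C₀ = Dose / Vd = 1080 / 189 = 5.714 mg/L
k = ln2 / t½ = 0.693147 / 19.6 = 0.03536 h⁻¹
C = C₀ · e^(−k·t) = 5.714 × e^(−0.03536 × 81.5)
  = 5.714 × 0.05603 = 0.3202 mg/L

0.320 mg/L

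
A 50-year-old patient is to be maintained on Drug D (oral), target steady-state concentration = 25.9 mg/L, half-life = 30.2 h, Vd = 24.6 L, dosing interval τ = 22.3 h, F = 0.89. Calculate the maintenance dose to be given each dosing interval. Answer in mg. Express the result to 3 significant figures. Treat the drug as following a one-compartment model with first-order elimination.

k = ln2 / t½ = 0.693147 / 30.2 = 0.02295 h⁻¹
CL = k × Vd = 0.02295 × 24.6 = 0.5646 L/h
At steady state, F × (Dose/τ) = Css × CL.
Dose = Css × CL × τ / F = 25.9 × 0.5646 × 22.3 / 0.89 = 366.4 mg

366 mg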